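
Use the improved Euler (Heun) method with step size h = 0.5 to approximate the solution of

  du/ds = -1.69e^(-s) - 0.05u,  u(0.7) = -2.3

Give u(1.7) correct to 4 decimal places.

Heun: k1 = f(s_n, u_n); k2 = f(s_n + h, u_n + h·k1); u_{n+1} = u_n + (h/2)·(k1 + k2).
s=0.700000, u=-2.300000:
  k1 = f(0.700000, -2.300000) = -0.724229
  k2 = f(1.200000, -2.662115) = -0.375912
  u ← -2.300000 + (0.5/2)·(-0.724229 + (-0.375912)) = -2.575035
s=1.200000, u=-2.575035:
  k1 = f(1.200000, -2.575035) = -0.380266
  k2 = f(1.700000, -2.765169) = -0.170477
  u ← -2.575035 + (0.5/2)·(-0.380266 + (-0.170477)) = -2.712721
u(1.7) ≈ -2.7127

-2.7127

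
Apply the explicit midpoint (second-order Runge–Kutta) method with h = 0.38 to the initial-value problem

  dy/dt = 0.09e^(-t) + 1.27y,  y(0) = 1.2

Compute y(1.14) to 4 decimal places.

5.0569

Midpoint: k1 = f(t_n, y_n); k2 = f(t_n + h/2, y_n + (h/2)·k1); y_{n+1} = y_n + h·k2.
t=0.000000, y=1.200000:
  k1 = f(0.000000, 1.200000) = 1.614000
  k2 = f(0.190000, 1.506660) = 1.987885
  y ← 1.200000 + 0.38·1.987885 = 1.955396
t=0.380000, y=1.955396:
  k1 = f(0.380000, 1.955396) = 2.544901
  k2 = f(0.570000, 2.438927) = 3.148335
  y ← 1.955396 + 0.38·3.148335 = 3.151763
t=0.760000, y=3.151763:
  k1 = f(0.760000, 3.151763) = 4.044829
  k2 = f(0.950000, 3.920281) = 5.013564
  y ← 3.151763 + 0.38·5.013564 = 5.056918
y(1.14) ≈ 5.0569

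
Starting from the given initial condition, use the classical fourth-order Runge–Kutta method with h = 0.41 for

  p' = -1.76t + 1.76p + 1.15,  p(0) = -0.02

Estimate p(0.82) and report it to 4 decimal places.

RK4: k1 = f(t_n, p_n); k2 = f(t_n + h/2, p_n + (h/2)·k1); k3 = f(t_n + h/2, p_n + (h/2)·k2); k4 = f(t_n + h, p_n + h·k3); p_{n+1} = p_n + (h/6)·(k1 + 2k2 + 2k3 + k4).
t=0.000000, p=-0.020000:
  k1 = f(0.000000, -0.020000) = 1.114800
  k2 = f(0.205000, 0.208534) = 1.156220
  k3 = f(0.205000, 0.217025) = 1.171164
  k4 = f(0.410000, 0.460177) = 1.238312
  p ← -0.020000 + (0.41/6)·(k1 + 2k2 + 2k3 + k4) = 0.458872
t=0.410000, p=0.458872:
  k1 = f(0.410000, 0.458872) = 1.236014
  k2 = f(0.615000, 0.712255) = 1.321168
  k3 = f(0.615000, 0.729711) = 1.351892
  k4 = f(0.820000, 1.013147) = 1.489940
  p ← 0.458872 + (0.41/6)·(k1 + 2k2 + 2k3 + k4) = 1.010464
p(0.82) ≈ 1.0105

1.0105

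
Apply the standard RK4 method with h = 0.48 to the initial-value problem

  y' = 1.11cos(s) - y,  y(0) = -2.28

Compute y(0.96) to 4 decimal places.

RK4: k1 = f(s_n, y_n); k2 = f(s_n + h/2, y_n + (h/2)·k1); k3 = f(s_n + h/2, y_n + (h/2)·k2); k4 = f(s_n + h, y_n + h·k3); y_{n+1} = y_n + (h/6)·(k1 + 2k2 + 2k3 + k4).
s=0.000000, y=-2.280000:
  k1 = f(0.000000, -2.280000) = 3.390000
  k2 = f(0.240000, -1.466400) = 2.544585
  k3 = f(0.240000, -1.669300) = 2.747485
  k4 = f(0.480000, -0.961207) = 1.945772
  y ← -2.280000 + (0.48/6)·(k1 + 2k2 + 2k3 + k4) = -1.006407
s=0.480000, y=-1.006407:
  k1 = f(0.480000, -1.006407) = 1.990971
  k2 = f(0.720000, -0.528574) = 1.363078
  k3 = f(0.720000, -0.679268) = 1.513773
  k4 = f(0.960000, -0.279796) = 0.916403
  y ← -1.006407 + (0.48/6)·(k1 + 2k2 + 2k3 + k4) = -0.313521
y(0.96) ≈ -0.3135

-0.3135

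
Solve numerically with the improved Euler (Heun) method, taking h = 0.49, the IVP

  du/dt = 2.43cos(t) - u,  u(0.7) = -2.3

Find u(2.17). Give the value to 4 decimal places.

-0.7339

Heun: k1 = f(t_n, u_n); k2 = f(t_n + h, u_n + h·k1); u_{n+1} = u_n + (h/2)·(k1 + k2).
t=0.700000, u=-2.300000:
  k1 = f(0.700000, -2.300000) = 4.158567
  k2 = f(1.190000, -0.262302) = 1.165436
  u ← -2.300000 + (0.49/2)·(4.158567 + 1.165436) = -0.995619
t=1.190000, u=-0.995619:
  k1 = f(1.190000, -0.995619) = 1.898753
  k2 = f(1.680000, -0.065230) = -0.199607
  u ← -0.995619 + (0.49/2)·(1.898753 + (-0.199607)) = -0.579329
t=1.680000, u=-0.579329:
  k1 = f(1.680000, -0.579329) = 0.314491
  k2 = f(2.170000, -0.425228) = -0.945256
  u ← -0.579329 + (0.49/2)·(0.314491 + (-0.945256)) = -0.733866
u(2.17) ≈ -0.7339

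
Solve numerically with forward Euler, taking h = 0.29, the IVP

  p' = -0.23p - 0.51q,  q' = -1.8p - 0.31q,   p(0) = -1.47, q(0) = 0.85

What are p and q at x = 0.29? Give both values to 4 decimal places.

-1.4977, 1.5409

Euler on (p,q): p_{n+1} = p_n + h·p', q_{n+1} = q_n + h·q'.
0.000000: (-1.470000, 0.850000); f=(-0.095400, 2.382500) → (-1.497666, 1.540925)
(p(0.29), q(0.29)) ≈ (-1.4977, 1.5409)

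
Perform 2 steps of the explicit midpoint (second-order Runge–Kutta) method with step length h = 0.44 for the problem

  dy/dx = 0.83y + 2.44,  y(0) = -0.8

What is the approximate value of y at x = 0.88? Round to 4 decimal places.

1.4474

Midpoint: k1 = f(x_n, y_n); k2 = f(x_n + h/2, y_n + (h/2)·k1); y_{n+1} = y_n + h·k2.
x=0.000000, y=-0.800000:
  k1 = f(0.000000, -0.800000) = 1.776000
  k2 = f(0.220000, -0.409280) = 2.100298
  y ← -0.800000 + 0.44·2.100298 = 0.124131
x=0.440000, y=0.124131:
  k1 = f(0.440000, 0.124131) = 2.543029
  k2 = f(0.660000, 0.683597) = 3.007386
  y ← 0.124131 + 0.44·3.007386 = 1.447381
y(0.88) ≈ 1.4474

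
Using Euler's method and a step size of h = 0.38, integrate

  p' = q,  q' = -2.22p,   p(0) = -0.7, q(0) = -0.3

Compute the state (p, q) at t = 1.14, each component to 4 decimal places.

-0.3323, 1.5708

Euler on (p,q): p_{n+1} = p_n + h·p', q_{n+1} = q_n + h·q'.
0.000000: (-0.700000, -0.300000); f=(-0.300000, 1.554000) → (-0.814000, 0.290520)
0.380000: (-0.814000, 0.290520); f=(0.290520, 1.807080) → (-0.703602, 0.977210)
0.760000: (-0.703602, 0.977210); f=(0.977210, 1.561997) → (-0.332262, 1.570769)
(p(1.14), q(1.14)) ≈ (-0.3323, 1.5708)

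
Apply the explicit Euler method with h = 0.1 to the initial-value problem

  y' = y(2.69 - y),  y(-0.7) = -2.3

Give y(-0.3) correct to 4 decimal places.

-23.2025

Euler: y_{n+1} = y_n + h·f(x_n, y_n).
x=-0.700000, y=-2.300000: f=-11.477000 → y ← -2.300000 + 0.1·(-11.477000) = -3.447700
x=-0.600000, y=-3.447700: f=-21.160948 → y ← -3.447700 + 0.1·(-21.160948) = -5.563795
x=-0.500000, y=-5.563795: f=-45.922421 → y ← -5.563795 + 0.1·(-45.922421) = -10.156037
x=-0.400000, y=-10.156037: f=-130.464825 → y ← -10.156037 + 0.1·(-130.464825) = -23.202519
y(-0.3) ≈ -23.2025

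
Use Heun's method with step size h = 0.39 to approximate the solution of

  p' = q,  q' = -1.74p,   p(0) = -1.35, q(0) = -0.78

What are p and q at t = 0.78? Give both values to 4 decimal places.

-1.1870, 1.2090

Heun on (p,q): k1 = f(t_n, state_n); k2 = f(t_n + h, state_n + h·k1); state_{n+1} = state_n + (h/2)·(k1 + k2).
0.000000: (-1.350000, -0.780000)
  k1 = (-0.780000, 2.349000)
  predictor → (-1.654200, 0.136110)
  k2 = (0.136110, 2.878308)
  → (-1.475559, 0.239325)
0.390000: (-1.475559, 0.239325)
  k1 = (0.239325, 2.567472)
  predictor → (-1.382222, 1.240639)
  k2 = (1.240639, 2.405066)
  → (-1.186966, 1.208970)
(p(0.78), q(0.78)) ≈ (-1.1870, 1.2090)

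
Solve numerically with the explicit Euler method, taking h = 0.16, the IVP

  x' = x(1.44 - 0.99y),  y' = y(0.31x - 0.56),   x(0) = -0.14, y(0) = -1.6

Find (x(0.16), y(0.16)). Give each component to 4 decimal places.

Euler on (x,y): x_{n+1} = x_n + h·x', y_{n+1} = y_n + h·y'.
0.000000: (-0.140000, -1.600000); f=(-0.423360, 0.965440) → (-0.207738, -1.445530)
(x(0.16), y(0.16)) ≈ (-0.2077, -1.4455)

-0.2077, -1.4455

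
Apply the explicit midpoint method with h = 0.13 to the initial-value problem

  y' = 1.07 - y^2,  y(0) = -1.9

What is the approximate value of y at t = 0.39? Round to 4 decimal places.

-4.5843

Midpoint: k1 = f(t_n, y_n); k2 = f(t_n + h/2, y_n + (h/2)·k1); y_{n+1} = y_n + h·k2.
t=0.000000, y=-1.900000:
  k1 = f(0.000000, -1.900000) = -2.540000
  k2 = f(0.065000, -2.065100) = -3.194638
  y ← -1.900000 + 0.13·(-3.194638) = -2.315303
t=0.130000, y=-2.315303:
  k1 = f(0.130000, -2.315303) = -4.290628
  k2 = f(0.195000, -2.594194) = -5.659841
  y ← -2.315303 + 0.13·(-5.659841) = -3.051082
t=0.260000, y=-3.051082:
  k1 = f(0.260000, -3.051082) = -8.239103
  k2 = f(0.325000, -3.586624) = -11.793872
  y ← -3.051082 + 0.13·(-11.793872) = -4.584286
y(0.39) ≈ -4.5843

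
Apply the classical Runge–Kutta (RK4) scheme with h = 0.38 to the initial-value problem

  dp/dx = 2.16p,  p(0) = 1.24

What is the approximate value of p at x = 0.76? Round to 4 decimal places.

6.3825

RK4: k1 = f(x_n, p_n); k2 = f(x_n + h/2, p_n + (h/2)·k1); k3 = f(x_n + h/2, p_n + (h/2)·k2); k4 = f(x_n + h, p_n + h·k3); p_{n+1} = p_n + (h/6)·(k1 + 2k2 + 2k3 + k4).
x=0.000000, p=1.240000:
  k1 = f(0.000000, 1.240000) = 2.678400
  k2 = f(0.190000, 1.748896) = 3.777615
  k3 = f(0.190000, 1.957747) = 4.228733
  k4 = f(0.380000, 2.846919) = 6.149344
  p ← 1.240000 + (0.38/6)·(k1 + 2k2 + 2k3 + k4) = 2.813228
x=0.380000, p=2.813228:
  k1 = f(0.380000, 2.813228) = 6.076572
  k2 = f(0.570000, 3.967777) = 8.570398
  k3 = f(0.570000, 4.441604) = 9.593864
  k4 = f(0.760000, 6.458896) = 13.951216
  p ← 2.813228 + (0.38/6)·(k1 + 2k2 + 2k3 + k4) = 6.382461
p(0.76) ≈ 6.3825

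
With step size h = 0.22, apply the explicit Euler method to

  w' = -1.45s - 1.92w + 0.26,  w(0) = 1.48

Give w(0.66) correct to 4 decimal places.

Euler: w_{n+1} = w_n + h·f(s_n, w_n).
s=0.000000, w=1.480000: f=-2.581600 → w ← 1.480000 + 0.22·(-2.581600) = 0.912048
s=0.220000, w=0.912048: f=-1.810132 → w ← 0.912048 + 0.22·(-1.810132) = 0.513819
s=0.440000, w=0.513819: f=-1.364532 → w ← 0.513819 + 0.22·(-1.364532) = 0.213622
w(0.66) ≈ 0.2136

0.2136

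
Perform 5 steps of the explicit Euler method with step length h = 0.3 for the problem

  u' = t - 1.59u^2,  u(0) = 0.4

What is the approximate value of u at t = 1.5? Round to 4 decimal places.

Euler: u_{n+1} = u_n + h·f(t_n, u_n).
t=0.000000, u=0.400000: f=-0.254400 → u ← 0.400000 + 0.3·(-0.254400) = 0.323680
t=0.300000, u=0.323680: f=0.133418 → u ← 0.323680 + 0.3·0.133418 = 0.363705
t=0.600000, u=0.363705: f=0.389672 → u ← 0.363705 + 0.3·0.389672 = 0.480607
t=0.900000, u=0.480607: f=0.532737 → u ← 0.480607 + 0.3·0.532737 = 0.640428
t=1.200000, u=0.640428: f=0.547864 → u ← 0.640428 + 0.3·0.547864 = 0.804787
u(1.5) ≈ 0.8048

0.8048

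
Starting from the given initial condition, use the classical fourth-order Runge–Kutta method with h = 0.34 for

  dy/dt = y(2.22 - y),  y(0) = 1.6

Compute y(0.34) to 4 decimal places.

1.8777

RK4: k1 = f(t_n, y_n); k2 = f(t_n + h/2, y_n + (h/2)·k1); k3 = f(t_n + h/2, y_n + (h/2)·k2); k4 = f(t_n + h, y_n + h·k3); y_{n+1} = y_n + (h/6)·(k1 + 2k2 + 2k3 + k4).
t=0.000000, y=1.600000:
  k1 = f(0.000000, 1.600000) = 0.992000
  k2 = f(0.170000, 1.768640) = 0.798293
  k3 = f(0.170000, 1.735710) = 0.840587
  k4 = f(0.340000, 1.885800) = 0.630235
  y ← 1.600000 + (0.34/6)·(k1 + 2k2 + 2k3 + k4) = 1.877666
y(0.34) ≈ 1.8777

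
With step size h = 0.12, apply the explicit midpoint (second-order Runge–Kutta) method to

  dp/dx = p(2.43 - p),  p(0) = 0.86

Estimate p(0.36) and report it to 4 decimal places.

1.3805

Midpoint: k1 = f(x_n, p_n); k2 = f(x_n + h/2, p_n + (h/2)·k1); p_{n+1} = p_n + h·k2.
x=0.000000, p=0.860000:
  k1 = f(0.000000, 0.860000) = 1.350200
  k2 = f(0.060000, 0.941012) = 1.401156
  p ← 0.860000 + 0.12·1.401156 = 1.028139
x=0.120000, p=1.028139:
  k1 = f(0.120000, 1.028139) = 1.441308
  k2 = f(0.180000, 1.114617) = 1.466148
  p ← 1.028139 + 0.12·1.466148 = 1.204076
x=0.240000, p=1.204076:
  k1 = f(0.240000, 1.204076) = 1.476106
  k2 = f(0.300000, 1.292643) = 1.470197
  p ← 1.204076 + 0.12·1.470197 = 1.380500
p(0.36) ≈ 1.3805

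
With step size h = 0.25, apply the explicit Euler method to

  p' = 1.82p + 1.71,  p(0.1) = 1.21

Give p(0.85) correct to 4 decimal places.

5.6817

Euler: p_{n+1} = p_n + h·f(x_n, p_n).
x=0.100000, p=1.210000: f=3.912200 → p ← 1.210000 + 0.25·3.912200 = 2.188050
x=0.350000, p=2.188050: f=5.692251 → p ← 2.188050 + 0.25·5.692251 = 3.611113
x=0.600000, p=3.611113: f=8.282225 → p ← 3.611113 + 0.25·8.282225 = 5.681669
p(0.85) ≈ 5.6817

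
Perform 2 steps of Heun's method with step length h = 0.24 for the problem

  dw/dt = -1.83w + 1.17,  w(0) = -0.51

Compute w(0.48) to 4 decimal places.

Heun: k1 = f(t_n, w_n); k2 = f(t_n + h, w_n + h·k1); w_{n+1} = w_n + (h/2)·(k1 + k2).
t=0.000000, w=-0.510000:
  k1 = f(0.000000, -0.510000) = 2.103300
  k2 = f(0.240000, -0.005208) = 1.179531
  w ← -0.510000 + (0.24/2)·(2.103300 + 1.179531) = -0.116060
t=0.240000, w=-0.116060:
  k1 = f(0.240000, -0.116060) = 1.382390
  k2 = f(0.480000, 0.215713) = 0.775245
  w ← -0.116060 + (0.24/2)·(1.382390 + 0.775245) = 0.142856
w(0.48) ≈ 0.1429

0.1429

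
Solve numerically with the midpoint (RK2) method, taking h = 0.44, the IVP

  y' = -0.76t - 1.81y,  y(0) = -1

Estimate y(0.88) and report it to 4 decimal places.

-0.4716

Midpoint: k1 = f(t_n, y_n); k2 = f(t_n + h/2, y_n + (h/2)·k1); y_{n+1} = y_n + h·k2.
t=0.000000, y=-1.000000:
  k1 = f(0.000000, -1.000000) = 1.810000
  k2 = f(0.220000, -0.601800) = 0.922058
  y ← -1.000000 + 0.44·0.922058 = -0.594294
t=0.440000, y=-0.594294:
  k1 = f(0.440000, -0.594294) = 0.741273
  k2 = f(0.660000, -0.431214) = 0.278898
  y ← -0.594294 + 0.44·0.278898 = -0.471579
y(0.88) ≈ -0.4716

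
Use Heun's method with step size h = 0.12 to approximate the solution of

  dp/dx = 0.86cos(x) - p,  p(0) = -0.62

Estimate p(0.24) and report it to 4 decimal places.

-0.3071

Heun: k1 = f(x_n, p_n); k2 = f(x_n + h, p_n + h·k1); p_{n+1} = p_n + (h/2)·(k1 + k2).
x=0.000000, p=-0.620000:
  k1 = f(0.000000, -0.620000) = 1.480000
  k2 = f(0.120000, -0.442400) = 1.296215
  p ← -0.620000 + (0.12/2)·(1.480000 + 1.296215) = -0.453427
x=0.120000, p=-0.453427:
  k1 = f(0.120000, -0.453427) = 1.307243
  k2 = f(0.240000, -0.296558) = 1.131909
  p ← -0.453427 + (0.12/2)·(1.307243 + 1.131909) = -0.307078
p(0.24) ≈ -0.3071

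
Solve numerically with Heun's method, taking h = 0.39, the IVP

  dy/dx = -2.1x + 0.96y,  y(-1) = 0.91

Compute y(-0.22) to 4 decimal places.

Heun: k1 = f(x_n, y_n); k2 = f(x_n + h, y_n + h·k1); y_{n+1} = y_n + (h/2)·(k1 + k2).
x=-1.000000, y=0.910000:
  k1 = f(-1.000000, 0.910000) = 2.973600
  k2 = f(-0.610000, 2.069704) = 3.267916
  y ← 0.910000 + (0.39/2)·(2.973600 + 3.267916) = 2.127096
x=-0.610000, y=2.127096:
  k1 = f(-0.610000, 2.127096) = 3.323012
  k2 = f(-0.220000, 3.423070) = 3.748147
  y ← 2.127096 + (0.39/2)·(3.323012 + 3.748147) = 3.505972
y(-0.22) ≈ 3.5060

3.5060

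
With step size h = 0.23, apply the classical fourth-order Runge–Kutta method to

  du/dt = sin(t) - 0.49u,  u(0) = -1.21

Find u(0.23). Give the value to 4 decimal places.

-1.0557

RK4: k1 = f(t_n, u_n); k2 = f(t_n + h/2, u_n + (h/2)·k1); k3 = f(t_n + h/2, u_n + (h/2)·k2); k4 = f(t_n + h, u_n + h·k3); u_{n+1} = u_n + (h/6)·(k1 + 2k2 + 2k3 + k4).
t=0.000000, u=-1.210000:
  k1 = f(0.000000, -1.210000) = 0.592900
  k2 = f(0.115000, -1.141817) = 0.674237
  k3 = f(0.115000, -1.132463) = 0.669653
  k4 = f(0.230000, -1.055980) = 0.745408
  u ← -1.210000 + (0.23/6)·(k1 + 2k2 + 2k3 + k4) = -1.055667
u(0.23) ≈ -1.0557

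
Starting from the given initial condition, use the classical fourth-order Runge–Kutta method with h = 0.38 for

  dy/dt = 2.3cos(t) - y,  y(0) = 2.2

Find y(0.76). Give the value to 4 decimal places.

RK4: k1 = f(t_n, y_n); k2 = f(t_n + h/2, y_n + (h/2)·k1); k3 = f(t_n + h/2, y_n + (h/2)·k2); k4 = f(t_n + h, y_n + h·k3); y_{n+1} = y_n + (h/6)·(k1 + 2k2 + 2k3 + k4).
t=0.000000, y=2.200000:
  k1 = f(0.000000, 2.200000) = 0.100000
  k2 = f(0.190000, 2.219000) = 0.039610
  k3 = f(0.190000, 2.207526) = 0.051084
  k4 = f(0.380000, 2.219412) = -0.083483
  y ← 2.200000 + (0.38/6)·(k1 + 2k2 + 2k3 + k4) = 2.212534
t=0.380000, y=2.212534:
  k1 = f(0.380000, 2.212534) = -0.076605
  k2 = f(0.570000, 2.197979) = -0.261607
  k3 = f(0.570000, 2.162829) = -0.226456
  k4 = f(0.760000, 2.126480) = -0.459358
  y ← 2.212534 + (0.38/6)·(k1 + 2k2 + 2k3 + k4) = 2.116768
y(0.76) ≈ 2.1168

2.1168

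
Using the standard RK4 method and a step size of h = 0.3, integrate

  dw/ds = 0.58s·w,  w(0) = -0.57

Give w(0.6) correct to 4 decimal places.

-0.6327

RK4: k1 = f(s_n, w_n); k2 = f(s_n + h/2, w_n + (h/2)·k1); k3 = f(s_n + h/2, w_n + (h/2)·k2); k4 = f(s_n + h, w_n + h·k3); w_{n+1} = w_n + (h/6)·(k1 + 2k2 + 2k3 + k4).
s=0.000000, w=-0.570000:
  k1 = f(0.000000, -0.570000) = 0.000000
  k2 = f(0.150000, -0.570000) = -0.049590
  k3 = f(0.150000, -0.577438) = -0.050237
  k4 = f(0.300000, -0.585071) = -0.101802
  w ← -0.570000 + (0.3/6)·(k1 + 2k2 + 2k3 + k4) = -0.585073
s=0.300000, w=-0.585073:
  k1 = f(0.300000, -0.585073) = -0.101803
  k2 = f(0.450000, -0.600343) = -0.156690
  k3 = f(0.450000, -0.608576) = -0.158838
  k4 = f(0.600000, -0.632724) = -0.220188
  w ← -0.585073 + (0.3/6)·(k1 + 2k2 + 2k3 + k4) = -0.632725
w(0.6) ≈ -0.6327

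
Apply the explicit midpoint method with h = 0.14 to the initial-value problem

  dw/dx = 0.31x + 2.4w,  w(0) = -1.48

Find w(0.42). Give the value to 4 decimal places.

Midpoint: k1 = f(x_n, w_n); k2 = f(x_n + h/2, w_n + (h/2)·k1); w_{n+1} = w_n + h·k2.
x=0.000000, w=-1.480000:
  k1 = f(0.000000, -1.480000) = -3.552000
  k2 = f(0.070000, -1.728640) = -4.127036
  w ← -1.480000 + 0.14·(-4.127036) = -2.057785
x=0.140000, w=-2.057785:
  k1 = f(0.140000, -2.057785) = -4.895284
  k2 = f(0.210000, -2.400455) = -5.695992
  w ← -2.057785 + 0.14·(-5.695992) = -2.855224
x=0.280000, w=-2.855224:
  k1 = f(0.280000, -2.855224) = -6.765737
  k2 = f(0.350000, -3.328826) = -7.880681
  w ← -2.855224 + 0.14·(-7.880681) = -3.958519
w(0.42) ≈ -3.9585

-3.9585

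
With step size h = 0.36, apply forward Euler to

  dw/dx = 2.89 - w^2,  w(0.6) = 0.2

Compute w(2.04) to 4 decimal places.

Euler: w_{n+1} = w_n + h·f(x_n, w_n).
x=0.600000, w=0.200000: f=2.850000 → w ← 0.200000 + 0.36·2.850000 = 1.226000
x=0.960000, w=1.226000: f=1.386924 → w ← 1.226000 + 0.36·1.386924 = 1.725293
x=1.320000, w=1.725293: f=-0.086635 → w ← 1.725293 + 0.36·(-0.086635) = 1.694104
x=1.680000, w=1.694104: f=0.020011 → w ← 1.694104 + 0.36·0.020011 = 1.701308
w(2.04) ≈ 1.7013

1.7013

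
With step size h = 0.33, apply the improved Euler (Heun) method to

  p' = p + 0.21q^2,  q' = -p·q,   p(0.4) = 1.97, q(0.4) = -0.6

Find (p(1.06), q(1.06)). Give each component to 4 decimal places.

3.8055, -0.1536

Heun on (p,q): k1 = f(x_n, state_n); k2 = f(x_n + h, state_n + h·k1); state_{n+1} = state_n + (h/2)·(k1 + k2).
0.400000: (1.970000, -0.600000)
  k1 = (2.045600, 1.182000)
  predictor → (2.645048, -0.209940)
  k2 = (2.654304, 0.555301)
  → (2.745484, -0.313345)
0.730000: (2.745484, -0.313345)
  k1 = (2.766103, 0.860284)
  predictor → (3.658298, -0.029451)
  k2 = (3.658480, 0.107742)
  → (3.805540, -0.153621)
(p(1.06), q(1.06)) ≈ (3.8055, -0.1536)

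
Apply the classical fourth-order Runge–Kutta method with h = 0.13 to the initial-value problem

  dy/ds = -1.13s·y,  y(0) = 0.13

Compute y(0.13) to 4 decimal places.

0.1288

RK4: k1 = f(s_n, y_n); k2 = f(s_n + h/2, y_n + (h/2)·k1); k3 = f(s_n + h/2, y_n + (h/2)·k2); k4 = f(s_n + h, y_n + h·k3); y_{n+1} = y_n + (h/6)·(k1 + 2k2 + 2k3 + k4).
s=0.000000, y=0.130000:
  k1 = f(0.000000, 0.130000) = 0.000000
  k2 = f(0.065000, 0.130000) = -0.009548
  k3 = f(0.065000, 0.129379) = -0.009503
  k4 = f(0.130000, 0.128765) = -0.018916
  y ← 0.130000 + (0.13/6)·(k1 + 2k2 + 2k3 + k4) = 0.128765
y(0.13) ≈ 0.1288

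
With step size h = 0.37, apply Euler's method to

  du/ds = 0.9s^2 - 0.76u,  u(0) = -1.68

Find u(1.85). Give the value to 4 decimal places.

0.8131

Euler: u_{n+1} = u_n + h·f(s_n, u_n).
s=0.000000, u=-1.680000: f=1.276800 → u ← -1.680000 + 0.37·1.276800 = -1.207584
s=0.370000, u=-1.207584: f=1.040974 → u ← -1.207584 + 0.37·1.040974 = -0.822424
s=0.740000, u=-0.822424: f=1.117882 → u ← -0.822424 + 0.37·1.117882 = -0.408807
s=1.110000, u=-0.408807: f=1.419584 → u ← -0.408807 + 0.37·1.419584 = 0.116439
s=1.480000, u=0.116439: f=1.882867 → u ← 0.116439 + 0.37·1.882867 = 0.813099
u(1.85) ≈ 0.8131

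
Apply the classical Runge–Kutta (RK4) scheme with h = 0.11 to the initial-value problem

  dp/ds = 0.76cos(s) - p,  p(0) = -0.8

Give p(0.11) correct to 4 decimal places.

RK4: k1 = f(s_n, p_n); k2 = f(s_n + h/2, p_n + (h/2)·k1); k3 = f(s_n + h/2, p_n + (h/2)·k2); k4 = f(s_n + h, p_n + h·k3); p_{n+1} = p_n + (h/6)·(k1 + 2k2 + 2k3 + k4).
s=0.000000, p=-0.800000:
  k1 = f(0.000000, -0.800000) = 1.560000
  k2 = f(0.055000, -0.714200) = 1.473051
  k3 = f(0.055000, -0.718982) = 1.477833
  k4 = f(0.110000, -0.637438) = 1.392845
  p ← -0.800000 + (0.11/6)·(k1 + 2k2 + 2k3 + k4) = -0.637665
p(0.11) ≈ -0.6377

-0.6377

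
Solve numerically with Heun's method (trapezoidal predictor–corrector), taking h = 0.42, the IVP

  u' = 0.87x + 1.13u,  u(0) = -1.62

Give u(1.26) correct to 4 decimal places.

Heun: k1 = f(x_n, u_n); k2 = f(x_n + h, u_n + h·k1); u_{n+1} = u_n + (h/2)·(k1 + k2).
x=0.000000, u=-1.620000:
  k1 = f(0.000000, -1.620000) = -1.830600
  k2 = f(0.420000, -2.388852) = -2.334003
  u ← -1.620000 + (0.42/2)·(-1.830600 + (-2.334003)) = -2.494567
x=0.420000, u=-2.494567:
  k1 = f(0.420000, -2.494567) = -2.453460
  k2 = f(0.840000, -3.525020) = -3.252472
  u ← -2.494567 + (0.42/2)·(-2.453460 + (-3.252472)) = -3.692812
x=0.840000, u=-3.692812:
  k1 = f(0.840000, -3.692812) = -3.442078
  k2 = f(1.260000, -5.138485) = -4.710288
  u ← -3.692812 + (0.42/2)·(-3.442078 + (-4.710288)) = -5.404809
u(1.26) ≈ -5.4048

-5.4048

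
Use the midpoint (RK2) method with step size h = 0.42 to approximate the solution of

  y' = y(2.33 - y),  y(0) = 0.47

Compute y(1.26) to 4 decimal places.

Midpoint: k1 = f(t_n, y_n); k2 = f(t_n + h/2, y_n + (h/2)·k1); y_{n+1} = y_n + h·k2.
t=0.000000, y=0.470000:
  k1 = f(0.000000, 0.470000) = 0.874200
  k2 = f(0.210000, 0.653582) = 1.095677
  y ← 0.470000 + 0.42·1.095677 = 0.930184
t=0.420000, y=0.930184:
  k1 = f(0.420000, 0.930184) = 1.302087
  k2 = f(0.630000, 1.203622) = 1.355733
  y ← 0.930184 + 0.42·1.355733 = 1.499592
t=0.840000, y=1.499592:
  k1 = f(0.840000, 1.499592) = 1.245273
  k2 = f(1.050000, 1.761100) = 1.001890
  y ← 1.499592 + 0.42·1.001890 = 1.920386
y(1.26) ≈ 1.9204

1.9204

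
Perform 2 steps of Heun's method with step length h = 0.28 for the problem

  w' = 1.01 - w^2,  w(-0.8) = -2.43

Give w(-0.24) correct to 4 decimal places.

Heun: k1 = f(x_n, w_n); k2 = f(x_n + h, w_n + h·k1); w_{n+1} = w_n + (h/2)·(k1 + k2).
x=-0.800000, w=-2.430000:
  k1 = f(-0.800000, -2.430000) = -4.894900
  k2 = f(-0.520000, -3.800572) = -13.434348
  w ← -2.430000 + (0.28/2)·(-4.894900 + (-13.434348)) = -4.996095
x=-0.520000, w=-4.996095:
  k1 = f(-0.520000, -4.996095) = -23.950962
  k2 = f(-0.240000, -11.702364) = -135.935322
  w ← -4.996095 + (0.28/2)·(-23.950962 + (-135.935322)) = -27.380174
w(-0.24) ≈ -27.3802

-27.3802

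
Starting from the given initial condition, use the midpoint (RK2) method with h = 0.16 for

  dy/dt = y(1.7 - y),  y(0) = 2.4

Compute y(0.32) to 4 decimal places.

Midpoint: k1 = f(t_n, y_n); k2 = f(t_n + h/2, y_n + (h/2)·k1); y_{n+1} = y_n + h·k2.
t=0.000000, y=2.400000:
  k1 = f(0.000000, 2.400000) = -1.680000
  k2 = f(0.080000, 2.265600) = -1.281423
  y ← 2.400000 + 0.16·(-1.281423) = 2.194972
t=0.160000, y=2.194972:
  k1 = f(0.160000, 2.194972) = -1.086450
  k2 = f(0.240000, 2.108056) = -0.860205
  y ← 2.194972 + 0.16·(-0.860205) = 2.057339
y(0.32) ≈ 2.0573

2.0573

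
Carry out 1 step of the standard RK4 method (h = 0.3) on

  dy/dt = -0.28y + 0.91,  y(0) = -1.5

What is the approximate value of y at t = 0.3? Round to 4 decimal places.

RK4: k1 = f(t_n, y_n); k2 = f(t_n + h/2, y_n + (h/2)·k1); k3 = f(t_n + h/2, y_n + (h/2)·k2); k4 = f(t_n + h, y_n + h·k3); y_{n+1} = y_n + (h/6)·(k1 + 2k2 + 2k3 + k4).
t=0.000000, y=-1.500000:
  k1 = f(0.000000, -1.500000) = 1.330000
  k2 = f(0.150000, -1.300500) = 1.274140
  k3 = f(0.150000, -1.308879) = 1.276486
  k4 = f(0.300000, -1.117054) = 1.222775
  y ← -1.500000 + (0.3/6)·(k1 + 2k2 + 2k3 + k4) = -1.117299
y(0.3) ≈ -1.1173

-1.1173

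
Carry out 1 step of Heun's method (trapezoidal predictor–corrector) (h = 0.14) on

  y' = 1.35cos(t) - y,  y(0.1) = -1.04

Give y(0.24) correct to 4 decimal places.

Heun: k1 = f(t_n, y_n); k2 = f(t_n + h, y_n + h·k1); y_{n+1} = y_n + (h/2)·(k1 + k2).
t=0.100000, y=-1.040000:
  k1 = f(0.100000, -1.040000) = 2.383256
  k2 = f(0.240000, -0.706344) = 2.017650
  y ← -1.040000 + (0.14/2)·(2.383256 + 2.017650) = -0.731937
y(0.24) ≈ -0.7319

-0.7319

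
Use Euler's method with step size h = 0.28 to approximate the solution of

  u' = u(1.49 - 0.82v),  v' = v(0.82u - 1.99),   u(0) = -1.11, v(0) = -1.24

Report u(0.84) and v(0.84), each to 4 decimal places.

Euler on (u,v): u_{n+1} = u_n + h·u', v_{n+1} = v_n + h·v'.
0.000000: (-1.110000, -1.240000); f=(-2.782548, 3.596248) → (-1.889113, -0.233051)
0.280000: (-1.889113, -0.233051); f=(-3.175791, 0.824783) → (-2.778335, -0.002111)
0.560000: (-2.778335, -0.002111); f=(-4.144529, 0.009012) → (-3.938803, 0.000412)
(u(0.84), v(0.84)) ≈ (-3.9388, 0.0004)

-3.9388, 0.0004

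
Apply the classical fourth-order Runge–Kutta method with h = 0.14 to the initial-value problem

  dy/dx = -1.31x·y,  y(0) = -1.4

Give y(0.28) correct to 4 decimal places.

RK4: k1 = f(x_n, y_n); k2 = f(x_n + h/2, y_n + (h/2)·k1); k3 = f(x_n + h/2, y_n + (h/2)·k2); k4 = f(x_n + h, y_n + h·k3); y_{n+1} = y_n + (h/6)·(k1 + 2k2 + 2k3 + k4).
x=0.000000, y=-1.400000:
  k1 = f(0.000000, -1.400000) = 0.000000
  k2 = f(0.070000, -1.400000) = 0.128380
  k3 = f(0.070000, -1.391013) = 0.127556
  k4 = f(0.140000, -1.382142) = 0.253485
  y ← -1.400000 + (0.14/6)·(k1 + 2k2 + 2k3 + k4) = -1.382142
x=0.140000, y=-1.382142:
  k1 = f(0.140000, -1.382142) = 0.253485
  k2 = f(0.210000, -1.364398) = 0.375346
  k3 = f(0.210000, -1.355867) = 0.372999
  k4 = f(0.280000, -1.329922) = 0.487815
  y ← -1.382142 + (0.14/6)·(k1 + 2k2 + 2k3 + k4) = -1.329922
y(0.28) ≈ -1.3299

-1.3299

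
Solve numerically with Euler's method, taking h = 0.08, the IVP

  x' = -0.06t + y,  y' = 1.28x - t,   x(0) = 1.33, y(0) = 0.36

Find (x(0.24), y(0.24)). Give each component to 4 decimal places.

1.4477, 0.7593

Euler on (x,y): x_{n+1} = x_n + h·x', y_{n+1} = y_n + h·y'.
0.000000: (1.330000, 0.360000); f=(0.360000, 1.702400) → (1.358800, 0.496192)
0.080000: (1.358800, 0.496192); f=(0.491392, 1.659264) → (1.398111, 0.628933)
0.160000: (1.398111, 0.628933); f=(0.619333, 1.629583) → (1.447658, 0.759300)
(x(0.24), y(0.24)) ≈ (1.4477, 0.7593)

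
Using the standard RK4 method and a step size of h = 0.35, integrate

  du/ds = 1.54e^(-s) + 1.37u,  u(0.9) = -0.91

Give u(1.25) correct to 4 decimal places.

RK4: k1 = f(s_n, u_n); k2 = f(s_n + h/2, u_n + (h/2)·k1); k3 = f(s_n + h/2, u_n + (h/2)·k2); k4 = f(s_n + h, u_n + h·k3); u_{n+1} = u_n + (h/6)·(k1 + 2k2 + 2k3 + k4).
s=0.900000, u=-0.910000:
  k1 = f(0.900000, -0.910000) = -0.620583
  k2 = f(1.075000, -1.018602) = -0.869886
  k3 = f(1.075000, -1.062230) = -0.929657
  k4 = f(1.250000, -1.235380) = -1.251253
  u ← -0.910000 + (0.35/6)·(k1 + 2k2 + 2k3 + k4) = -1.229137
u(1.25) ≈ -1.2291

-1.2291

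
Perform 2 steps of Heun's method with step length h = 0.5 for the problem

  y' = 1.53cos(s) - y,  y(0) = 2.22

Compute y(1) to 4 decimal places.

1.5710

Heun: k1 = f(s_n, y_n); k2 = f(s_n + h, y_n + h·k1); y_{n+1} = y_n + (h/2)·(k1 + k2).
s=0.000000, y=2.220000:
  k1 = f(0.000000, 2.220000) = -0.690000
  k2 = f(0.500000, 1.875000) = -0.532299
  y ← 2.220000 + (0.5/2)·(-0.690000 + (-0.532299)) = 1.914425
s=0.500000, y=1.914425:
  k1 = f(0.500000, 1.914425) = -0.571724
  k2 = f(1.000000, 1.628563) = -0.801901
  y ← 1.914425 + (0.5/2)·(-0.571724 + (-0.801901)) = 1.571019
y(1) ≈ 1.5710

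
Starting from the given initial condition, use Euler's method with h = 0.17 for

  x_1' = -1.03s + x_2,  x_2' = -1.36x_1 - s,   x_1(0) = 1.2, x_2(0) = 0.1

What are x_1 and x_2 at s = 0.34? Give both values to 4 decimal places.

1.1571, -0.4877

Euler on (x_1,x_2): x_1_{n+1} = x_1_n + h·x_1', x_2_{n+1} = x_2_n + h·x_2'.
0.000000: (1.200000, 0.100000); f=(0.100000, -1.632000) → (1.217000, -0.177440)
0.170000: (1.217000, -0.177440); f=(-0.352540, -1.825120) → (1.157068, -0.487710)
(x_1(0.34), x_2(0.34)) ≈ (1.1571, -0.4877)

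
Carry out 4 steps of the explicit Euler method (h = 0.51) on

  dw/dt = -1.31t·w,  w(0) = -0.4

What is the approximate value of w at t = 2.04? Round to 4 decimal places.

0.0019

Euler: w_{n+1} = w_n + h·f(t_n, w_n).
t=0.000000, w=-0.400000: f=0.000000 → w ← -0.400000 + 0.51·0.000000 = -0.400000
t=0.510000, w=-0.400000: f=0.267240 → w ← -0.400000 + 0.51·0.267240 = -0.263708
t=1.020000, w=-0.263708: f=0.352366 → w ← -0.263708 + 0.51·0.352366 = -0.084001
t=1.530000, w=-0.084001: f=0.168363 → w ← -0.084001 + 0.51·0.168363 = 0.001864
w(2.04) ≈ 0.0019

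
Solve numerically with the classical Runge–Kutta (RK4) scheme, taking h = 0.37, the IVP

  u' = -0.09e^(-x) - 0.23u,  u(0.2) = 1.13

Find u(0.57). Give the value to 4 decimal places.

1.0160

RK4: k1 = f(x_n, u_n); k2 = f(x_n + h/2, u_n + (h/2)·k1); k3 = f(x_n + h/2, u_n + (h/2)·k2); k4 = f(x_n + h, u_n + h·k3); u_{n+1} = u_n + (h/6)·(k1 + 2k2 + 2k3 + k4).
x=0.200000, u=1.130000:
  k1 = f(0.200000, 1.130000) = -0.333586
  k2 = f(0.385000, 1.068287) = -0.306946
  k3 = f(0.385000, 1.073215) = -0.308080
  k4 = f(0.570000, 1.016010) = -0.284580
  u ← 1.130000 + (0.37/6)·(k1 + 2k2 + 2k3 + k4) = 1.016027
u(0.57) ≈ 1.0160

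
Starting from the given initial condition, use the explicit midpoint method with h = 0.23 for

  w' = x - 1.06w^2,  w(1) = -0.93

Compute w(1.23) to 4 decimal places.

-0.8801

Midpoint: k1 = f(x_n, w_n); k2 = f(x_n + h/2, w_n + (h/2)·k1); w_{n+1} = w_n + h·k2.
x=1.000000, w=-0.930000:
  k1 = f(1.000000, -0.930000) = 0.083206
  k2 = f(1.115000, -0.920431) = 0.216975
  w ← -0.930000 + 0.23·0.216975 = -0.880096
w(1.23) ≈ -0.8801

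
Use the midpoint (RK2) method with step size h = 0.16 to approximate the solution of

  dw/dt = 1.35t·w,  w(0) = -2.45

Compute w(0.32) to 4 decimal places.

-2.6238

Midpoint: k1 = f(t_n, w_n); k2 = f(t_n + h/2, w_n + (h/2)·k1); w_{n+1} = w_n + h·k2.
t=0.000000, w=-2.450000:
  k1 = f(0.000000, -2.450000) = 0.000000
  k2 = f(0.080000, -2.450000) = -0.264600
  w ← -2.450000 + 0.16·(-0.264600) = -2.492336
t=0.160000, w=-2.492336:
  k1 = f(0.160000, -2.492336) = -0.538345
  k2 = f(0.240000, -2.535404) = -0.821471
  w ← -2.492336 + 0.16·(-0.821471) = -2.623771
w(0.32) ≈ -2.6238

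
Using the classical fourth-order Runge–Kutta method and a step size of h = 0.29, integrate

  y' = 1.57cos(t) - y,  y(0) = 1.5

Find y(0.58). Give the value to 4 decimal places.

1.4871

RK4: k1 = f(t_n, y_n); k2 = f(t_n + h/2, y_n + (h/2)·k1); k3 = f(t_n + h/2, y_n + (h/2)·k2); k4 = f(t_n + h, y_n + h·k3); y_{n+1} = y_n + (h/6)·(k1 + 2k2 + 2k3 + k4).
t=0.000000, y=1.500000:
  k1 = f(0.000000, 1.500000) = 0.070000
  k2 = f(0.145000, 1.510150) = 0.043374
  k3 = f(0.145000, 1.506289) = 0.047235
  k4 = f(0.290000, 1.513698) = -0.009255
  y ← 1.500000 + (0.29/6)·(k1 + 2k2 + 2k3 + k4) = 1.511695
t=0.290000, y=1.511695:
  k1 = f(0.290000, 1.511695) = -0.007252
  k2 = f(0.435000, 1.510643) = -0.086857
  k3 = f(0.435000, 1.499101) = -0.075315
  k4 = f(0.580000, 1.489854) = -0.176607
  y ← 1.511695 + (0.29/6)·(k1 + 2k2 + 2k3 + k4) = 1.487132
y(0.58) ≈ 1.4871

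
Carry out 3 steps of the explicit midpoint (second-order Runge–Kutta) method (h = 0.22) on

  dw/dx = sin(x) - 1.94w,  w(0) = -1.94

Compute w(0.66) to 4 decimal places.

Midpoint: k1 = f(x_n, w_n); k2 = f(x_n + h/2, w_n + (h/2)·k1); w_{n+1} = w_n + h·k2.
x=0.000000, w=-1.940000:
  k1 = f(0.000000, -1.940000) = 3.763600
  k2 = f(0.110000, -1.526004) = 3.070226
  w ← -1.940000 + 0.22·3.070226 = -1.264550
x=0.220000, w=-1.264550:
  k1 = f(0.220000, -1.264550) = 2.671457
  k2 = f(0.330000, -0.970690) = 2.207182
  w ← -1.264550 + 0.22·2.207182 = -0.778970
x=0.440000, w=-0.778970:
  k1 = f(0.440000, -0.778970) = 1.937142
  k2 = f(0.550000, -0.565885) = 1.620504
  w ← -0.778970 + 0.22·1.620504 = -0.422460
w(0.66) ≈ -0.4225

-0.4225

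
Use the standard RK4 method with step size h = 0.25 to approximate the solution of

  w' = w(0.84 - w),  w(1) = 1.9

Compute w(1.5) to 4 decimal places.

1.3262

RK4: k1 = f(x_n, w_n); k2 = f(x_n + h/2, w_n + (h/2)·k1); k3 = f(x_n + h/2, w_n + (h/2)·k2); k4 = f(x_n + h, w_n + h·k3); w_{n+1} = w_n + (h/6)·(k1 + 2k2 + 2k3 + k4).
x=1.000000, w=1.900000:
  k1 = f(1.000000, 1.900000) = -2.014000
  k2 = f(1.125000, 1.648250) = -1.332198
  k3 = f(1.125000, 1.733475) = -1.548817
  k4 = f(1.250000, 1.512796) = -1.017802
  w ← 1.900000 + (0.25/6)·(k1 + 2k2 + 2k3 + k4) = 1.533590
x=1.250000, w=1.533590:
  k1 = f(1.250000, 1.533590) = -1.063683
  k2 = f(1.375000, 1.400630) = -0.785235
  k3 = f(1.375000, 1.435436) = -0.854710
  k4 = f(1.500000, 1.319913) = -0.633443
  w ← 1.533590 + (0.25/6)·(k1 + 2k2 + 2k3 + k4) = 1.326215
w(1.5) ≈ 1.3262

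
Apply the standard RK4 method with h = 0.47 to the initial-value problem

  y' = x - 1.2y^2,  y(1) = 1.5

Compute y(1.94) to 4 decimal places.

RK4: k1 = f(x_n, y_n); k2 = f(x_n + h/2, y_n + (h/2)·k1); k3 = f(x_n + h/2, y_n + (h/2)·k2); k4 = f(x_n + h, y_n + h·k3); y_{n+1} = y_n + (h/6)·(k1 + 2k2 + 2k3 + k4).
x=1.000000, y=1.500000:
  k1 = f(1.000000, 1.500000) = -1.700000
  k2 = f(1.235000, 1.100500) = -0.218320
  k3 = f(1.235000, 1.448695) = -1.283460
  k4 = f(1.470000, 0.896774) = 0.504956
  y ← 1.500000 + (0.47/6)·(k1 + 2k2 + 2k3 + k4) = 1.171109
x=1.470000, y=1.171109:
  k1 = f(1.470000, 1.171109) = -0.175796
  k2 = f(1.705000, 1.129797) = 0.173270
  k3 = f(1.705000, 1.211828) = -0.057232
  k4 = f(1.940000, 1.144210) = 0.368939
  y ← 1.171109 + (0.47/6)·(k1 + 2k2 + 2k3 + k4) = 1.204418
y(1.94) ≈ 1.2044

1.2044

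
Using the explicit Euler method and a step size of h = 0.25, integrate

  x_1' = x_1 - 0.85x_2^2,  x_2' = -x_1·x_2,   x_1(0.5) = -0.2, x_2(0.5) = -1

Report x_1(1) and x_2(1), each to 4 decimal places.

Euler on (x_1,x_2): x_1_{n+1} = x_1_n + h·x_1', x_2_{n+1} = x_2_n + h·x_2'.
0.500000: (-0.200000, -1.000000); f=(-1.050000, -0.200000) → (-0.462500, -1.050000)
0.750000: (-0.462500, -1.050000); f=(-1.399625, -0.485625) → (-0.812406, -1.171406)
(x_1(1), x_2(1)) ≈ (-0.8124, -1.1714)

-0.8124, -1.1714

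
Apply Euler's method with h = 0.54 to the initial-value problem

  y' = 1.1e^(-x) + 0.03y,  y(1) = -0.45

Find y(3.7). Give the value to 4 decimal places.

Euler: y_{n+1} = y_n + h·f(x_n, y_n).
x=1.000000, y=-0.450000: f=0.391167 → y ← -0.450000 + 0.54·0.391167 = -0.238770
x=1.540000, y=-0.238770: f=0.228656 → y ← -0.238770 + 0.54·0.228656 = -0.115295
x=2.080000, y=-0.115295: f=0.133964 → y ← -0.115295 + 0.54·0.133964 = -0.042955
x=2.620000, y=-0.042955: f=0.078795 → y ← -0.042955 + 0.54·0.078795 = -0.000406
x=3.160000, y=-0.000406: f=0.046656 → y ← -0.000406 + 0.54·0.046656 = 0.024789
y(3.7) ≈ 0.0248

0.0248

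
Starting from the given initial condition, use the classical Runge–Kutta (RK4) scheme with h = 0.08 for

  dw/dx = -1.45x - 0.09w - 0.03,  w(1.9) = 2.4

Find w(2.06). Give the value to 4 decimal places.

RK4: k1 = f(x_n, w_n); k2 = f(x_n + h/2, w_n + (h/2)·k1); k3 = f(x_n + h/2, w_n + (h/2)·k2); k4 = f(x_n + h, w_n + h·k3); w_{n+1} = w_n + (h/6)·(k1 + 2k2 + 2k3 + k4).
x=1.900000, w=2.400000:
  k1 = f(1.900000, 2.400000) = -3.001000
  k2 = f(1.940000, 2.279960) = -3.048196
  k3 = f(1.940000, 2.278072) = -3.048026
  k4 = f(1.980000, 2.156158) = -3.095054
  w ← 2.400000 + (0.08/6)·(k1 + 2k2 + 2k3 + k4) = 2.156153
x=1.980000, w=2.156153:
  k1 = f(1.980000, 2.156153) = -3.095054
  k2 = f(2.020000, 2.032351) = -3.141912
  k3 = f(2.020000, 2.030477) = -3.141743
  k4 = f(2.060000, 1.904814) = -3.188433
  w ← 2.156153 + (0.08/6)·(k1 + 2k2 + 2k3 + k4) = 1.904809
w(2.06) ≈ 1.9048

1.9048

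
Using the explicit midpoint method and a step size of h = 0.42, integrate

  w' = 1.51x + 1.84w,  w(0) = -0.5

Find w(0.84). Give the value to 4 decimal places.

Midpoint: k1 = f(x_n, w_n); k2 = f(x_n + h/2, w_n + (h/2)·k1); w_{n+1} = w_n + h·k2.
x=0.000000, w=-0.500000:
  k1 = f(0.000000, -0.500000) = -0.920000
  k2 = f(0.210000, -0.693200) = -0.958388
  w ← -0.500000 + 0.42·(-0.958388) = -0.902523
x=0.420000, w=-0.902523:
  k1 = f(0.420000, -0.902523) = -1.026442
  k2 = f(0.630000, -1.118076) = -1.105960
  w ← -0.902523 + 0.42·(-1.105960) = -1.367026
w(0.84) ≈ -1.3670

-1.3670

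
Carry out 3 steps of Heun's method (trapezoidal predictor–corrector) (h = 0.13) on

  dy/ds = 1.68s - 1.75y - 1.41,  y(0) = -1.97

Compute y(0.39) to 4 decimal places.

-1.2932

Heun: k1 = f(s_n, y_n); k2 = f(s_n + h, y_n + h·k1); y_{n+1} = y_n + (h/2)·(k1 + k2).
s=0.000000, y=-1.970000:
  k1 = f(0.000000, -1.970000) = 2.037500
  k2 = f(0.130000, -1.705125) = 1.792369
  y ← -1.970000 + (0.13/2)·(2.037500 + 1.792369) = -1.721059
s=0.130000, y=-1.721059:
  k1 = f(0.130000, -1.721059) = 1.820252
  k2 = f(0.260000, -1.484426) = 1.624545
  y ← -1.721059 + (0.13/2)·(1.820252 + 1.624545) = -1.497147
s=0.260000, y=-1.497147:
  k1 = f(0.260000, -1.497147) = 1.646807
  k2 = f(0.390000, -1.283062) = 1.490558
  y ← -1.497147 + (0.13/2)·(1.646807 + 1.490558) = -1.293218
y(0.39) ≈ -1.2932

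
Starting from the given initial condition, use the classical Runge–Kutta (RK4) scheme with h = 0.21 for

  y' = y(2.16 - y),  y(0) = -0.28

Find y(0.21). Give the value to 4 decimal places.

-0.4760

RK4: k1 = f(t_n, y_n); k2 = f(t_n + h/2, y_n + (h/2)·k1); k3 = f(t_n + h/2, y_n + (h/2)·k2); k4 = f(t_n + h, y_n + h·k3); y_{n+1} = y_n + (h/6)·(k1 + 2k2 + 2k3 + k4).
t=0.000000, y=-0.280000:
  k1 = f(0.000000, -0.280000) = -0.683200
  k2 = f(0.105000, -0.351736) = -0.883468
  k3 = f(0.105000, -0.372764) = -0.944124
  k4 = f(0.210000, -0.478266) = -1.261793
  y ← -0.280000 + (0.21/6)·(k1 + 2k2 + 2k3 + k4) = -0.476006
y(0.21) ≈ -0.4760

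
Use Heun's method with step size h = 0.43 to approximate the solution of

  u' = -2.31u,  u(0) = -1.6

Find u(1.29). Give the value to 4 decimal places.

-0.2000

Heun: k1 = f(t_n, u_n); k2 = f(t_n + h, u_n + h·k1); u_{n+1} = u_n + (h/2)·(k1 + k2).
t=0.000000, u=-1.600000:
  k1 = f(0.000000, -1.600000) = 3.696000
  k2 = f(0.430000, -0.010720) = 0.024763
  u ← -1.600000 + (0.43/2)·(3.696000 + 0.024763) = -0.800036
t=0.430000, u=-0.800036:
  k1 = f(0.430000, -0.800036) = 1.848083
  k2 = f(0.860000, -0.005360) = 0.012382
  u ← -0.800036 + (0.43/2)·(1.848083 + 0.012382) = -0.400036
t=0.860000, u=-0.400036:
  k1 = f(0.860000, -0.400036) = 0.924083
  k2 = f(1.290000, -0.002680) = 0.006191
  u ← -0.400036 + (0.43/2)·(0.924083 + 0.006191) = -0.200027
u(1.29) ≈ -0.2000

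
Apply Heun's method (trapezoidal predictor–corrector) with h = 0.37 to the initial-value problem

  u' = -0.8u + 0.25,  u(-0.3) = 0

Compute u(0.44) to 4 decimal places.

0.1377

Heun: k1 = f(s_n, u_n); k2 = f(s_n + h, u_n + h·k1); u_{n+1} = u_n + (h/2)·(k1 + k2).
s=-0.300000, u=0.000000:
  k1 = f(-0.300000, 0.000000) = 0.250000
  k2 = f(0.070000, 0.092500) = 0.176000
  u ← 0.000000 + (0.37/2)·(0.250000 + 0.176000) = 0.078810
s=0.070000, u=0.078810:
  k1 = f(0.070000, 0.078810) = 0.186952
  k2 = f(0.440000, 0.147982) = 0.131614
  u ← 0.078810 + (0.37/2)·(0.186952 + 0.131614) = 0.137745
u(0.44) ≈ 0.1377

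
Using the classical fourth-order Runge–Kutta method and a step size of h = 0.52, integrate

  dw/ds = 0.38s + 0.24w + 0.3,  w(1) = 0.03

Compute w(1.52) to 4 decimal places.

0.4642

RK4: k1 = f(s_n, w_n); k2 = f(s_n + h/2, w_n + (h/2)·k1); k3 = f(s_n + h/2, w_n + (h/2)·k2); k4 = f(s_n + h, w_n + h·k3); w_{n+1} = w_n + (h/6)·(k1 + 2k2 + 2k3 + k4).
s=1.000000, w=0.030000:
  k1 = f(1.000000, 0.030000) = 0.687200
  k2 = f(1.260000, 0.208672) = 0.828881
  k3 = f(1.260000, 0.245509) = 0.837722
  k4 = f(1.520000, 0.465616) = 0.989348
  w ← 0.030000 + (0.52/6)·(k1 + 2k2 + 2k3 + k4) = 0.464179
w(1.52) ≈ 0.4642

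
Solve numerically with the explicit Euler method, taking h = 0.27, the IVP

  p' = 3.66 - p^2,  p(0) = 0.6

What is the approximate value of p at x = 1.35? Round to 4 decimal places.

1.9131

Euler: p_{n+1} = p_n + h·f(x_n, p_n).
x=0.000000, p=0.600000: f=3.300000 → p ← 0.600000 + 0.27·3.300000 = 1.491000
x=0.270000, p=1.491000: f=1.436919 → p ← 1.491000 + 0.27·1.436919 = 1.878968
x=0.540000, p=1.878968: f=0.129479 → p ← 1.878968 + 0.27·0.129479 = 1.913927
x=0.810000, p=1.913927: f=-0.003118 → p ← 1.913927 + 0.27·(-0.003118) = 1.913086
x=1.080000, p=1.913086: f=0.000104 → p ← 1.913086 + 0.27·0.000104 = 1.913114
p(1.35) ≈ 1.9131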